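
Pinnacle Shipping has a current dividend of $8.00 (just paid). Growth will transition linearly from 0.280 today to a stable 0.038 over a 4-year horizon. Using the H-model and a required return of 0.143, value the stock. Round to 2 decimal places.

H-model: P₀ = D₀[(1+g_L) + H(g_S−g_L)]/(r−g_L), with H = 4/2 = 2.
P₀ = 8.00 × [(1+0.038) + 2×(0.28−0.038)] / (0.143−0.038)
   = 8.00 × 1.5220 / 0.105 = 115.9619

$115.96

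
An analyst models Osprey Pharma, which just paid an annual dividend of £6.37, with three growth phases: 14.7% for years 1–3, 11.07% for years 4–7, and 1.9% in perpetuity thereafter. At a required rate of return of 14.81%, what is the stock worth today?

£86.39

Three-stage DDM. Project D₁…D_7; terminal Gordon value at t=7 with g = 0.019; discount at r = 0.1481.
D_1 = 7.3064
D_2 = 8.3804
D_3 = 9.6124
D_4 = 10.6764
D_5 = 11.8583
D_6 = 13.1710
D_7 = 14.6291
TV_7 = 14.9070/(0.1481−0.019) = 115.4688
P₀ = Σ Dₜ/(1+r)ᵗ + TV_7/(1+r)^7 = 86.3918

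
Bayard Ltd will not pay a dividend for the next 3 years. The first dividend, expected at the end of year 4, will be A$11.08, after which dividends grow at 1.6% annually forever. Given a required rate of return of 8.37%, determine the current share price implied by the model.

A$128.59

Deferred-dividend DDM. At t=3 the remaining stream is a growing perpetuity with first payment D_4 = 11.08.
V_3 = D_4/(r−g) = 11.08/(0.0837−0.016) = 163.6632
P₀ = V_3/(1+r)^3 = 163.6632/(1+0.0837)^3 = 128.5949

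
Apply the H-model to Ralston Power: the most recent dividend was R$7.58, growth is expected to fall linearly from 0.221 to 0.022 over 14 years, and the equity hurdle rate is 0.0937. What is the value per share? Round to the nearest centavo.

R$255.31

H-model: P₀ = D₀[(1+g_L) + H(g_S−g_L)]/(r−g_L), with H = 14/2 = 7.
P₀ = 7.58 × [(1+0.022) + 7×(0.221−0.022)] / (0.0937−0.022)
   = 7.58 × 2.4150 / 0.0717 = 255.3096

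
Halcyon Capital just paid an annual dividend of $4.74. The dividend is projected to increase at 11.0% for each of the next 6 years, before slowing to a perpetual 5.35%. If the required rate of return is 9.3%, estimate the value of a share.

Two-stage DDM. Project D₁…D_6 at 0.11, terminal growth 0.0535, discount at r = 0.093.
D_1 = 5.2614
D_2 = 5.8402
D_3 = 6.4826
D_4 = 7.1957
D_5 = 7.9872
D_6 = 8.8658
Terminal value at t=6: TV = D_7/(r−g) = 9.3401/(0.093−0.0535) = 236.4578
P₀ = 5.2614/(1+0.093)^1 + 5.8402/(1+0.093)^2 + 6.4826/(1+0.093)^3 + 7.1957/(1+0.093)^4 + 7.9872/(1+0.093)^5 + 8.8658/(1+0.093)^6 + 236.4578/(1+0.093)^6 = 168.7150

$168.71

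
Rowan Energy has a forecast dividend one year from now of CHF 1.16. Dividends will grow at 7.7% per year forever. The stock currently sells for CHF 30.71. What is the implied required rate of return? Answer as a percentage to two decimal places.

Rearranging the constant-growth DDM: r = D₁/P₀ + g.
r = 1.1600 / 30.71 + 0.077 = 0.03777 + 0.077 = 0.11477

11.48%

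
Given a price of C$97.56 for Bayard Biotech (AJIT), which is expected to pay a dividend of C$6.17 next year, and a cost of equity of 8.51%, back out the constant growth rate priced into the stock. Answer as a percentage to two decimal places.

From P₀ = D₁/(r − g), the implied growth is g = r − D₁/P₀.
g = 0.0851 − 6.17/97.56 = 0.0851 − 0.06324 = 0.02186

2.19%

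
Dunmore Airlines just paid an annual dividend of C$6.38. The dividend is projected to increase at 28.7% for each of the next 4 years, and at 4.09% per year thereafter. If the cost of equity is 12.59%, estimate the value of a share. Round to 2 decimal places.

Two-stage DDM. Project D₁…D_4 at 0.287, terminal growth 0.0409, discount at r = 0.1259.
D_1 = 8.2111
D_2 = 10.5676
D_3 = 13.6005
D_4 = 17.5039
Terminal value at t=4: TV = D_5/(r−g) = 18.2198/(0.1259−0.0409) = 214.3507
P₀ = 8.2111/(1+0.1259)^1 + 10.5676/(1+0.1259)^2 + 13.6005/(1+0.1259)^3 + 17.5039/(1+0.1259)^4 + 214.3507/(1+0.1259)^4 = 169.4419

C$169.44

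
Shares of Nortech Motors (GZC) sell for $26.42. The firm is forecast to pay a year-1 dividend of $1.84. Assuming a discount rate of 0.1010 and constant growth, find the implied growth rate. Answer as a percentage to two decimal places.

3.14%

From P₀ = D₁/(r − g), the implied growth is g = r − D₁/P₀.
g = 0.101 − 1.84/26.42 = 0.101 − 0.06964 = 0.03136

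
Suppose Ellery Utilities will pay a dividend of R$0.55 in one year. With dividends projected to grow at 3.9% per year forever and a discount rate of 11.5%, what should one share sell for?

R$7.24

Gordon growth model: P₀ = D₁/(r − g), with D₁ = 0.55 given directly.
P₀ = 0.5500 / (0.115 − 0.039) = 0.5500 / 0.076 = 7.2368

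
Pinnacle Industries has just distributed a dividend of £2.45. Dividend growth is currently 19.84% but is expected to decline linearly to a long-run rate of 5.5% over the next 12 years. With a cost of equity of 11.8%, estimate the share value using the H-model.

£74.49

H-model: P₀ = D₀[(1+g_L) + H(g_S−g_L)]/(r−g_L), with H = 12/2 = 6.
P₀ = 2.45 × [(1+0.055) + 6×(0.1984−0.055)] / (0.118−0.055)
   = 2.45 × 1.9154 / 0.063 = 74.4878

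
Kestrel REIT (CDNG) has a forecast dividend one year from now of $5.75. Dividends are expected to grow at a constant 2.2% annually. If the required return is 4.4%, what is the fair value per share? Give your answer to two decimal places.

Gordon growth model: P₀ = D₁/(r − g), with D₁ = 5.75 given directly.
P₀ = 5.7500 / (0.044 − 0.022) = 5.7500 / 0.022 = 261.3636

$261.36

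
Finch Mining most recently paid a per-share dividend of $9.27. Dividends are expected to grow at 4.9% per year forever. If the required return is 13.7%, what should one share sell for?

$110.50

Gordon growth model: P₀ = D₁/(r − g). D₁ = 9.27 × (1 + 0.049) = 9.7242.
P₀ = 9.7242 / (0.137 − 0.049) = 9.7242 / 0.088 = 110.5026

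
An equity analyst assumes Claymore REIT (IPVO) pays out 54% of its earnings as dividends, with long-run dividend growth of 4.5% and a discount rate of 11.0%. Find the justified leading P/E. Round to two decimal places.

8.31

Justified leading P/E = b/(r−g) = 0.54/(0.11−0.045) = 8.3077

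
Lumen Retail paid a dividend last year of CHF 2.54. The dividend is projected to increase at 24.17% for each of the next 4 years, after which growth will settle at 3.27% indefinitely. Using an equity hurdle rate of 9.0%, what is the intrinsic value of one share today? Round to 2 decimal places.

Two-stage DDM. Project D₁…D_4 at 0.2417, terminal growth 0.0327, discount at r = 0.09.
D_1 = 3.1539
D_2 = 3.9162
D_3 = 4.8628
D_4 = 6.0381
Terminal value at t=4: TV = D_5/(r−g) = 6.2355/(0.09−0.0327) = 108.8228
P₀ = 3.1539/(1+0.09)^1 + 3.9162/(1+0.09)^2 + 4.8628/(1+0.09)^3 + 6.0381/(1+0.09)^4 + 108.8228/(1+0.09)^4 = 91.3150

CHF 91.32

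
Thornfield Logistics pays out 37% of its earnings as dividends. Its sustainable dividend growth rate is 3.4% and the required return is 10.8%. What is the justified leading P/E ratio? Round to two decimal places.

5.00

Justified leading P/E = b/(r−g) = 0.37/(0.108−0.034) = 5.0000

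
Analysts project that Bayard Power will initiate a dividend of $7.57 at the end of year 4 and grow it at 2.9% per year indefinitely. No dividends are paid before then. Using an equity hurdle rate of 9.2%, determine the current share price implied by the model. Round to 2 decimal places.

$92.28

Deferred-dividend DDM. At t=3 the remaining stream is a growing perpetuity with first payment D_4 = 7.57.
V_3 = D_4/(r−g) = 7.57/(0.092−0.029) = 120.1587
P₀ = V_3/(1+r)^3 = 120.1587/(1+0.092)^3 = 92.2757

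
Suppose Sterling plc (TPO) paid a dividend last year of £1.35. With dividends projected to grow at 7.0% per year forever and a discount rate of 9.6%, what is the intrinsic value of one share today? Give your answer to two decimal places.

£55.56

Gordon growth model: P₀ = D₁/(r − g). D₁ = 1.35 × (1 + 0.07) = 1.4445.
P₀ = 1.4445 / (0.096 − 0.07) = 1.4445 / 0.026 = 55.5577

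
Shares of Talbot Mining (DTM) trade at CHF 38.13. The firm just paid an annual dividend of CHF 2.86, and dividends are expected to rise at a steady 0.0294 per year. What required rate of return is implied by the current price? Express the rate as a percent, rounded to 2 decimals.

10.66%

Rearranging the constant-growth DDM: r = D₁/P₀ + g.
D₁ = 2.86 × (1 + 0.0294) = 2.9441.
r = 2.9441 / 38.13 + 0.0294 = 0.07721 + 0.0294 = 0.10661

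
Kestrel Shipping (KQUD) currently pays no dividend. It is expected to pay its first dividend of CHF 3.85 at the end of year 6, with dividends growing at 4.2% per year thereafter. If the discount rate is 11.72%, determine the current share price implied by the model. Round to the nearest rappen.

CHF 29.42

Deferred-dividend DDM. At t=5 the remaining stream is a growing perpetuity with first payment D_6 = 3.85.
V_5 = D_6/(r−g) = 3.85/(0.1172−0.042) = 51.1968
P₀ = V_5/(1+r)^5 = 51.1968/(1+0.1172)^5 = 29.4163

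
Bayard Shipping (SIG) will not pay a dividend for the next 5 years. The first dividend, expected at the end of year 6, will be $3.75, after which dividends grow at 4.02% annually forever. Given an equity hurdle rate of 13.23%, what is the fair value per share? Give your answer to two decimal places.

Deferred-dividend DDM. At t=5 the remaining stream is a growing perpetuity with first payment D_6 = 3.75.
V_5 = D_6/(r−g) = 3.75/(0.1323−0.0402) = 40.7166
P₀ = V_5/(1+r)^5 = 40.7166/(1+0.1323)^5 = 21.8758

$21.88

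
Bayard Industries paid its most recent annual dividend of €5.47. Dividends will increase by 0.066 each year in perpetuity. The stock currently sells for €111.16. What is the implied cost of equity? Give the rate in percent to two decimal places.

Rearranging the constant-growth DDM: r = D₁/P₀ + g.
D₁ = 5.47 × (1 + 0.066) = 5.8310.
r = 5.8310 / 111.16 + 0.066 = 0.05246 + 0.066 = 0.11846

11.85%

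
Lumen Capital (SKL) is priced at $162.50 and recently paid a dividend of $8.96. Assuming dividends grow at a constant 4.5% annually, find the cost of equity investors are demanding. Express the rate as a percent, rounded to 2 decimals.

Rearranging the constant-growth DDM: r = D₁/P₀ + g.
D₁ = 8.96 × (1 + 0.045) = 9.3632.
r = 9.3632 / 162.50 + 0.045 = 0.05762 + 0.045 = 0.10262

10.26%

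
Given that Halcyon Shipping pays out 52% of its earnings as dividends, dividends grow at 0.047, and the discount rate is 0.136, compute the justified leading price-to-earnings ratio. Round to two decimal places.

Justified leading P/E = b/(r−g) = 0.52/(0.136−0.047) = 5.8427

5.84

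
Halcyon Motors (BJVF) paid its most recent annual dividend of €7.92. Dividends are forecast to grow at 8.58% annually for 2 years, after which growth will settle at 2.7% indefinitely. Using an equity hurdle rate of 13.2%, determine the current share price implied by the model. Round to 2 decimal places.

€86.15

Two-stage DDM. Project D₁…D_2 at 0.0858, terminal growth 0.027, discount at r = 0.132.
D_1 = 8.5995
D_2 = 9.3374
Terminal value at t=2: TV = D_3/(r−g) = 9.5895/(0.132−0.027) = 91.3284
P₀ = 8.5995/(1+0.132)^1 + 9.3374/(1+0.132)^2 + 91.3284/(1+0.132)^2 = 86.1545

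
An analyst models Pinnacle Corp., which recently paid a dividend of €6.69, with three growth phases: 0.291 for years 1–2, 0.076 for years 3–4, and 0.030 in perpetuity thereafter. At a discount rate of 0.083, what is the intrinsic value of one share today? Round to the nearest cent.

Three-stage DDM. Project D₁…D_4; terminal Gordon value at t=4 with g = 0.03; discount at r = 0.083.
D_1 = 8.6368
D_2 = 11.1501
D_3 = 11.9975
D_4 = 12.9093
TV_4 = 13.2966/(0.083−0.03) = 250.8791
P₀ = Σ Dₜ/(1+r)ᵗ + TV_4/(1+r)^4 = 218.6794

€218.68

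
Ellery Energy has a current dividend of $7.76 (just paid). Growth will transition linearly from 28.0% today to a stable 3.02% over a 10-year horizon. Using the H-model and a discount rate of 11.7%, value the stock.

H-model: P₀ = D₀[(1+g_L) + H(g_S−g_L)]/(r−g_L), with H = 10/2 = 5.
P₀ = 7.76 × [(1+0.0302) + 5×(0.28−0.0302)] / (0.117−0.0302)
   = 7.76 × 2.2792 / 0.0868 = 203.7626

$203.76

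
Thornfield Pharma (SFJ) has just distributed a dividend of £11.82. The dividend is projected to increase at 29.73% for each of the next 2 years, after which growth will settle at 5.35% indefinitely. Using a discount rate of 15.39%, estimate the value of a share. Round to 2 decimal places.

£185.00

Two-stage DDM. Project D₁…D_2 at 0.2973, terminal growth 0.0535, discount at r = 0.1539.
D_1 = 15.3341
D_2 = 19.8929
Terminal value at t=2: TV = D_3/(r−g) = 20.9572/(0.1539−0.0535) = 208.7369
P₀ = 15.3341/(1+0.1539)^1 + 19.8929/(1+0.1539)^2 + 208.7369/(1+0.1539)^2 = 184.9993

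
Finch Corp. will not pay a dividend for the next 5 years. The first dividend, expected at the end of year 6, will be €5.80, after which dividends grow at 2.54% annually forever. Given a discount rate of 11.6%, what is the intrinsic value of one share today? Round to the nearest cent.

€36.98

Deferred-dividend DDM. At t=5 the remaining stream is a growing perpetuity with first payment D_6 = 5.80.
V_5 = D_6/(r−g) = 5.80/(0.116−0.0254) = 64.0177
P₀ = V_5/(1+r)^5 = 64.0177/(1+0.116)^5 = 36.9810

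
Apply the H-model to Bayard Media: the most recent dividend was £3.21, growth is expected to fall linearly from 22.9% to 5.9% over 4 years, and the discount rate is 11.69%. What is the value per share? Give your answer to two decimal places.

£77.56

H-model: P₀ = D₀[(1+g_L) + H(g_S−g_L)]/(r−g_L), with H = 4/2 = 2.
P₀ = 3.21 × [(1+0.059) + 2×(0.229−0.059)] / (0.1169−0.059)
   = 3.21 × 1.3990 / 0.0579 = 77.5611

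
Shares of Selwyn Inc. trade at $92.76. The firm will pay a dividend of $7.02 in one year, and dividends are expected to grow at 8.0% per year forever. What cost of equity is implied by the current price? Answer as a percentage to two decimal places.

15.57%

Rearranging the constant-growth DDM: r = D₁/P₀ + g.
r = 7.0200 / 92.76 + 0.08 = 0.07568 + 0.08 = 0.15568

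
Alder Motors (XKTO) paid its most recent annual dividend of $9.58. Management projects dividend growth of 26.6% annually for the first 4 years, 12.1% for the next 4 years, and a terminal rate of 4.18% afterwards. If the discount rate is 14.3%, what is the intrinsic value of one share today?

Three-stage DDM. Project D₁…D_8; terminal Gordon value at t=8 with g = 0.0418; discount at r = 0.143.
D_1 = 12.1283
D_2 = 15.3544
D_3 = 19.4387
D_4 = 24.6094
D_5 = 27.5871
D_6 = 30.9251
D_7 = 34.6671
D_8 = 38.8618
TV_8 = 40.4862/(0.143−0.0418) = 400.0614
P₀ = Σ Dₜ/(1+r)ᵗ + TV_8/(1+r)^8 = 242.0779

$242.08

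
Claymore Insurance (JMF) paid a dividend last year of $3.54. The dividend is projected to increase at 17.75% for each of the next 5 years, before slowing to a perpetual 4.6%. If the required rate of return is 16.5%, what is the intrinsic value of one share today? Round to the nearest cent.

$51.10

Two-stage DDM. Project D₁…D_5 at 0.1775, terminal growth 0.046, discount at r = 0.165.
D_1 = 4.1684
D_2 = 4.9082
D_3 = 5.7794
D_4 = 6.8053
D_5 = 8.0132
Terminal value at t=5: TV = D_6/(r−g) = 8.3818/(0.165−0.046) = 70.4357
P₀ = 4.1684/(1+0.165)^1 + 4.9082/(1+0.165)^2 + 5.7794/(1+0.165)^3 + 6.8053/(1+0.165)^4 + 8.0132/(1+0.165)^5 + 70.4357/(1+0.165)^5 = 51.0998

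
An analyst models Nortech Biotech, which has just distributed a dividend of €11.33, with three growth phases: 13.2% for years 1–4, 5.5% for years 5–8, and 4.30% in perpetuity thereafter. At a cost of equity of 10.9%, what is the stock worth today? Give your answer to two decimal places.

Three-stage DDM. Project D₁…D_8; terminal Gordon value at t=8 with g = 0.043; discount at r = 0.109.
D_1 = 12.8256
D_2 = 14.5185
D_3 = 16.4350
D_4 = 18.6044
D_5 = 19.6276
D_6 = 20.7072
D_7 = 21.8461
D_8 = 23.0476
TV_8 = 24.0386/(0.109−0.043) = 364.2217
P₀ = Σ Dₜ/(1+r)ᵗ + TV_8/(1+r)^8 = 250.4020

€250.40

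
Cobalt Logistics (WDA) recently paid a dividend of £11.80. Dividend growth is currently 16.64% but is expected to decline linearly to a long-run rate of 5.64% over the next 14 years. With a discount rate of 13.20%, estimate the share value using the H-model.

H-model: P₀ = D₀[(1+g_L) + H(g_S−g_L)]/(r−g_L), with H = 14/2 = 7.
P₀ = 11.80 × [(1+0.0564) + 7×(0.1664−0.0564)] / (0.132−0.0564)
   = 11.80 × 1.8264 / 0.0756 = 285.0730

£285.07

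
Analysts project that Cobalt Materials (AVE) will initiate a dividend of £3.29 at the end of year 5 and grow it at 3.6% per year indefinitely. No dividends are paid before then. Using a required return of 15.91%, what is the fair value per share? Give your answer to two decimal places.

£14.81

Deferred-dividend DDM. At t=4 the remaining stream is a growing perpetuity with first payment D_5 = 3.29.
V_4 = D_5/(r−g) = 3.29/(0.1591−0.036) = 26.7262
P₀ = V_4/(1+r)^4 = 26.7262/(1+0.1591)^4 = 14.8066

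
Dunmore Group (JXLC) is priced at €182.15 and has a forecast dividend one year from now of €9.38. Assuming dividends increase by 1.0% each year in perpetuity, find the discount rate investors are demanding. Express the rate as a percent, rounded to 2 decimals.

6.15%

Rearranging the constant-growth DDM: r = D₁/P₀ + g.
r = 9.3800 / 182.15 + 0.01 = 0.05150 + 0.01 = 0.06150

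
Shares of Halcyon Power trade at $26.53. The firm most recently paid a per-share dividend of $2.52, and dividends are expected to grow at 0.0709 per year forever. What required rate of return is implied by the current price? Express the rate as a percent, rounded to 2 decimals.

17.26%

Rearranging the constant-growth DDM: r = D₁/P₀ + g.
D₁ = 2.52 × (1 + 0.0709) = 2.6987.
r = 2.6987 / 26.53 + 0.0709 = 0.10172 + 0.0709 = 0.17262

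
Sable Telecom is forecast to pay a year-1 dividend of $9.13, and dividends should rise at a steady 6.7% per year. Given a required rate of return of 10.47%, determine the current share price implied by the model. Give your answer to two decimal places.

Gordon growth model: P₀ = D₁/(r − g), with D₁ = 9.13 given directly.
P₀ = 9.1300 / (0.1047 − 0.067) = 9.1300 / 0.0377 = 242.1751

$242.18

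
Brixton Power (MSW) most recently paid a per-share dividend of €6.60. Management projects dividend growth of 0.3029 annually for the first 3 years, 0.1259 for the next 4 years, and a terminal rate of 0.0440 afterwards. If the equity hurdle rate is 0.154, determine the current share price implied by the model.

Three-stage DDM. Project D₁…D_7; terminal Gordon value at t=7 with g = 0.044; discount at r = 0.154.
D_1 = 8.5991
D_2 = 11.2038
D_3 = 14.5975
D_4 = 16.4353
D_5 = 18.5045
D_6 = 20.8342
D_7 = 23.4572
TV_7 = 24.4893/(0.154−0.044) = 222.6303
P₀ = Σ Dₜ/(1+r)ᵗ + TV_7/(1+r)^7 = 142.7856

€142.79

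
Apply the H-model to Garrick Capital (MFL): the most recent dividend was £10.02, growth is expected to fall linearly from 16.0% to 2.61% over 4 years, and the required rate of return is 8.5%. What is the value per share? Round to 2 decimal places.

H-model: P₀ = D₀[(1+g_L) + H(g_S−g_L)]/(r−g_L), with H = 4/2 = 2.
P₀ = 10.02 × [(1+0.0261) + 2×(0.16−0.0261)] / (0.085−0.0261)
   = 10.02 × 1.2939 / 0.0589 = 220.1168

£220.12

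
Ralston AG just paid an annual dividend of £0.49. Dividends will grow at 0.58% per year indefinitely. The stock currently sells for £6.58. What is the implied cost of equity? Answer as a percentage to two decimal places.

Rearranging the constant-growth DDM: r = D₁/P₀ + g.
D₁ = 0.49 × (1 + 0.0058) = 0.4928.
r = 0.4928 / 6.58 + 0.0058 = 0.07490 + 0.0058 = 0.08070

8.07%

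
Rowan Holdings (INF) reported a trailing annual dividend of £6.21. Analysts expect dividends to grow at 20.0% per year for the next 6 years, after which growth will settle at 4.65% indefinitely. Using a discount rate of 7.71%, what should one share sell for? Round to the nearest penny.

Two-stage DDM. Project D₁…D_6 at 0.2, terminal growth 0.0465, discount at r = 0.0771.
D_1 = 7.4520
D_2 = 8.9424
D_3 = 10.7309
D_4 = 12.8771
D_5 = 15.4525
D_6 = 18.5430
Terminal value at t=6: TV = D_7/(r−g) = 19.4052/(0.0771−0.0465) = 634.1571
P₀ = 7.4520/(1+0.0771)^1 + 8.9424/(1+0.0771)^2 + 10.7309/(1+0.0771)^3 + 12.8771/(1+0.0771)^4 + 15.4525/(1+0.0771)^5 + 18.5430/(1+0.0771)^6 + 634.1571/(1+0.0771)^6 = 461.4417

£461.44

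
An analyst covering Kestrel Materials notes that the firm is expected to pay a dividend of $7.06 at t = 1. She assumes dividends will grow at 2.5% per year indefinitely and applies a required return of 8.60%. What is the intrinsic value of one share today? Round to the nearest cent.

Gordon growth model: P₀ = D₁/(r − g), with D₁ = 7.06 given directly.
P₀ = 7.0600 / (0.086 − 0.025) = 7.0600 / 0.061 = 115.7377

$115.74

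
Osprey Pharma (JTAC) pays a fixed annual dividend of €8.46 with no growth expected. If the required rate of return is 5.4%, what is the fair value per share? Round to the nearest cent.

€156.67

Zero-growth DDM (perpetuity): P₀ = D/r = 8.46 / 0.054 = 156.6667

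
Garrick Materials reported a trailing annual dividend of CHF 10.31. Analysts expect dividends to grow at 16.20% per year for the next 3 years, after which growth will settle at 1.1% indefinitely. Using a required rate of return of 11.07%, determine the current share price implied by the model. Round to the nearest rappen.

CHF 153.59

Two-stage DDM. Project D₁…D_3 at 0.162, terminal growth 0.011, discount at r = 0.1107.
D_1 = 11.9802
D_2 = 13.9210
D_3 = 16.1762
Terminal value at t=3: TV = D_4/(r−g) = 16.3542/(0.1107−0.011) = 164.0337
P₀ = 11.9802/(1+0.1107)^1 + 13.9210/(1+0.1107)^2 + 16.1762/(1+0.1107)^3 + 164.0337/(1+0.1107)^3 = 153.5895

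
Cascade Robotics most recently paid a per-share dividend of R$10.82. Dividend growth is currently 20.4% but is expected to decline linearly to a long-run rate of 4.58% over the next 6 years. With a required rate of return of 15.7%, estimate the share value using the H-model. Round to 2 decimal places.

R$147.94

H-model: P₀ = D₀[(1+g_L) + H(g_S−g_L)]/(r−g_L), with H = 6/2 = 3.
P₀ = 10.82 × [(1+0.0458) + 3×(0.204−0.0458)] / (0.157−0.0458)
   = 10.82 × 1.5204 / 0.1112 = 147.9382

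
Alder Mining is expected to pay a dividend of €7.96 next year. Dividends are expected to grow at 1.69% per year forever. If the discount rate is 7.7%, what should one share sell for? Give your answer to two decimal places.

Gordon growth model: P₀ = D₁/(r − g), with D₁ = 7.96 given directly.
P₀ = 7.9600 / (0.077 − 0.0169) = 7.9600 / 0.0601 = 132.4459

€132.45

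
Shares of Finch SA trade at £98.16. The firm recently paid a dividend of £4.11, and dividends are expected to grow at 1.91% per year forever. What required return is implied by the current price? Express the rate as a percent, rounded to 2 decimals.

Rearranging the constant-growth DDM: r = D₁/P₀ + g.
D₁ = 4.11 × (1 + 0.0191) = 4.1885.
r = 4.1885 / 98.16 + 0.0191 = 0.04267 + 0.0191 = 0.06177

6.18%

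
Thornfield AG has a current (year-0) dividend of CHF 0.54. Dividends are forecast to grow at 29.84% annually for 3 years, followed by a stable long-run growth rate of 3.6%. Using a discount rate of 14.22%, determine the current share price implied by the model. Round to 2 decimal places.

CHF 9.84

Two-stage DDM. Project D₁…D_3 at 0.2984, terminal growth 0.036, discount at r = 0.1422.
D_1 = 0.7011
D_2 = 0.9104
D_3 = 1.1820
Terminal value at t=3: TV = D_4/(r−g) = 1.2246/(0.1422−0.036) = 11.5307
P₀ = 0.7011/(1+0.1422)^1 + 0.9104/(1+0.1422)^2 + 1.1820/(1+0.1422)^3 + 11.5307/(1+0.1422)^3 = 9.8428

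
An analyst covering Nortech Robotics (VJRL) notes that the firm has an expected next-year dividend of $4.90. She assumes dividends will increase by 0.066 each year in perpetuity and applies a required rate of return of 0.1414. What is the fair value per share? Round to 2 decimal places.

$64.99

Gordon growth model: P₀ = D₁/(r − g), with D₁ = 4.90 given directly.
P₀ = 4.9000 / (0.1414 − 0.066) = 4.9000 / 0.0754 = 64.9867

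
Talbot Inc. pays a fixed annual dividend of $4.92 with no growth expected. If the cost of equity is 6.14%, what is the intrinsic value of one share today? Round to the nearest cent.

Zero-growth DDM (perpetuity): P₀ = D/r = 4.92 / 0.0614 = 80.1303

$80.13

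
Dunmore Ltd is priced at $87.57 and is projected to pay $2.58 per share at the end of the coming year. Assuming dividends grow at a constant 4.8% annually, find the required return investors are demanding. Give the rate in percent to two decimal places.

7.75%

Rearranging the constant-growth DDM: r = D₁/P₀ + g.
r = 2.5800 / 87.57 + 0.048 = 0.02946 + 0.048 = 0.07746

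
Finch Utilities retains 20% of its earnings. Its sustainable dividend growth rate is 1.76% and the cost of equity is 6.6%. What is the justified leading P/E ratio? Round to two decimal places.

16.53

Payout ratio b = 1 − 0.20 = 0.80.
Justified leading P/E = b/(r−g) = 0.80/(0.066−0.0176) = 16.5289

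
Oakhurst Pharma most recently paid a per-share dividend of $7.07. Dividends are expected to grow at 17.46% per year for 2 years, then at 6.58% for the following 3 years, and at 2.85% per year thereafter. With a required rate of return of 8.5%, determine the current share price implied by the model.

Three-stage DDM. Project D₁…D_5; terminal Gordon value at t=5 with g = 0.0285; discount at r = 0.085.
D_1 = 8.3044
D_2 = 9.7544
D_3 = 10.3962
D_4 = 11.0803
D_5 = 11.8094
TV_5 = 12.1459/(0.085−0.0285) = 214.9723
P₀ = Σ Dₜ/(1+r)ᵗ + TV_5/(1+r)^5 = 182.8944

$182.89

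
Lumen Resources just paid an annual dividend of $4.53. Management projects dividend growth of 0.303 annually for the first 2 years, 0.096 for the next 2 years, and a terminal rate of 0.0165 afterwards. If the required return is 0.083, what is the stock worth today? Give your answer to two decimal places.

$128.01

Three-stage DDM. Project D₁…D_4; terminal Gordon value at t=4 with g = 0.0165; discount at r = 0.083.
D_1 = 5.9026
D_2 = 7.6911
D_3 = 8.4294
D_4 = 9.2386
TV_4 = 9.3911/(0.083−0.0165) = 141.2192
P₀ = Σ Dₜ/(1+r)ᵗ + TV_4/(1+r)^4 = 128.0144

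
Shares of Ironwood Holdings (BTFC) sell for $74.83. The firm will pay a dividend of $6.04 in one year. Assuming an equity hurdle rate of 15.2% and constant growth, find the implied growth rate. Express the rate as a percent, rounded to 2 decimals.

From P₀ = D₁/(r − g), the implied growth is g = r − D₁/P₀.
g = 0.152 − 6.04/74.83 = 0.152 − 0.08072 = 0.07128

7.13%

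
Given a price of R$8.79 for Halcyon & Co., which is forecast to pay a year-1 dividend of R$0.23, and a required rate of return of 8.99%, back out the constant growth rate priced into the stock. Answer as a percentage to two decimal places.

From P₀ = D₁/(r − g), the implied growth is g = r − D₁/P₀.
g = 0.0899 − 0.23/8.79 = 0.0899 − 0.02617 = 0.06373

6.37%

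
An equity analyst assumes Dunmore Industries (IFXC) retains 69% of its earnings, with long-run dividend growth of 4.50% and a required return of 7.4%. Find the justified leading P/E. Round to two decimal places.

10.69

Payout ratio b = 1 − 0.69 = 0.31.
Justified leading P/E = b/(r−g) = 0.31/(0.074−0.045) = 10.6897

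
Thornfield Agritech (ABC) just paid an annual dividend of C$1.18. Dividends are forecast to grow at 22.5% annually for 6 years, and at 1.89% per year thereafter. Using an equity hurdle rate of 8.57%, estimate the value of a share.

Two-stage DDM. Project D₁…D_6 at 0.225, terminal growth 0.0189, discount at r = 0.0857.
D_1 = 1.4455
D_2 = 1.7707
D_3 = 2.1692
D_4 = 2.6572
D_5 = 3.2551
D_6 = 3.9875
Terminal value at t=6: TV = D_7/(r−g) = 4.0628/(0.0857−0.0189) = 60.8210
P₀ = 1.4455/(1+0.0857)^1 + 1.7707/(1+0.0857)^2 + 2.1692/(1+0.0857)^3 + 2.6572/(1+0.0857)^4 + 3.2551/(1+0.0857)^5 + 3.9875/(1+0.0857)^6 + 60.8210/(1+0.0857)^6 = 48.1695

C$48.17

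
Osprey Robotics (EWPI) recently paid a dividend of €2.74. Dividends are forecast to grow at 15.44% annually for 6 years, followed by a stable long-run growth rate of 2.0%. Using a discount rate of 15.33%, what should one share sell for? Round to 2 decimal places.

Two-stage DDM. Project D₁…D_6 at 0.1544, terminal growth 0.02, discount at r = 0.1533.
D_1 = 3.1631
D_2 = 3.6514
D_3 = 4.2152
D_4 = 4.8660
D_5 = 5.6174
D_6 = 6.4847
Terminal value at t=6: TV = D_7/(r−g) = 6.6144/(0.1533−0.02) = 49.6202
P₀ = 3.1631/(1+0.1533)^1 + 3.6514/(1+0.1533)^2 + 4.2152/(1+0.1533)^3 + 4.8660/(1+0.1533)^4 + 5.6174/(1+0.1533)^5 + 6.4847/(1+0.1533)^6 + 49.6202/(1+0.1533)^6 = 37.5815

€37.58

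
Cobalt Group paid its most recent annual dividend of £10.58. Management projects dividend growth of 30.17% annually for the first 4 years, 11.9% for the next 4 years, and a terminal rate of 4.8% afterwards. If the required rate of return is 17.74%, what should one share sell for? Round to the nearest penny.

£214.94

Three-stage DDM. Project D₁…D_8; terminal Gordon value at t=8 with g = 0.048; discount at r = 0.1774.
D_1 = 13.7720
D_2 = 17.9270
D_3 = 23.3356
D_4 = 30.3759
D_5 = 33.9906
D_6 = 38.0355
D_7 = 42.5618
D_8 = 47.6266
TV_8 = 49.9127/(0.1774−0.048) = 385.7240
P₀ = Σ Dₜ/(1+r)ᵗ + TV_8/(1+r)^8 = 214.9413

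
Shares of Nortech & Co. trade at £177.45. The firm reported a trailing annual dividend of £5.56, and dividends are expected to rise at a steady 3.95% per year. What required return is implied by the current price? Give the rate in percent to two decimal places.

7.21%

Rearranging the constant-growth DDM: r = D₁/P₀ + g.
D₁ = 5.56 × (1 + 0.0395) = 5.7796.
r = 5.7796 / 177.45 + 0.0395 = 0.03257 + 0.0395 = 0.07207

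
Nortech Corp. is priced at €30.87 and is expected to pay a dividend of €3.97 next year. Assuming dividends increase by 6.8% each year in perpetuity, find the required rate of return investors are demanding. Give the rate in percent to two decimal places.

19.66%

Rearranging the constant-growth DDM: r = D₁/P₀ + g.
r = 3.9700 / 30.87 + 0.068 = 0.12860 + 0.068 = 0.19660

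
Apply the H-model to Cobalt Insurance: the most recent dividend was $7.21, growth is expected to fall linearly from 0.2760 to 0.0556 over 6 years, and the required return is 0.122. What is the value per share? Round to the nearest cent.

$186.42

H-model: P₀ = D₀[(1+g_L) + H(g_S−g_L)]/(r−g_L), with H = 6/2 = 3.
P₀ = 7.21 × [(1+0.0556) + 3×(0.276−0.0556)] / (0.122−0.0556)
   = 7.21 × 1.7168 / 0.0664 = 186.4176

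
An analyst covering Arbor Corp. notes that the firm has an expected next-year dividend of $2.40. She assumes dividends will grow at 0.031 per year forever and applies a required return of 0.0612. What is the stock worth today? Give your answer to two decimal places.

Gordon growth model: P₀ = D₁/(r − g), with D₁ = 2.40 given directly.
P₀ = 2.4000 / (0.0612 − 0.031) = 2.4000 / 0.0302 = 79.4702

$79.47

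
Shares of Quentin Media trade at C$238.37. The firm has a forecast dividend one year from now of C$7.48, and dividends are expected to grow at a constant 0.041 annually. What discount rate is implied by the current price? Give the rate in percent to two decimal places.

7.24%

Rearranging the constant-growth DDM: r = D₁/P₀ + g.
r = 7.4800 / 238.37 + 0.041 = 0.03138 + 0.041 = 0.07238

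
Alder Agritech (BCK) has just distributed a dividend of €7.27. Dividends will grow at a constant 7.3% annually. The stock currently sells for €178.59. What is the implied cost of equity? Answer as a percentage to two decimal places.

Rearranging the constant-growth DDM: r = D₁/P₀ + g.
D₁ = 7.27 × (1 + 0.073) = 7.8007.
r = 7.8007 / 178.59 + 0.073 = 0.04368 + 0.073 = 0.11668

11.67%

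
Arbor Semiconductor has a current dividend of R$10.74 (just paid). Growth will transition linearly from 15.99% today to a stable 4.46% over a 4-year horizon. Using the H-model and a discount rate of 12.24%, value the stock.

H-model: P₀ = D₀[(1+g_L) + H(g_S−g_L)]/(r−g_L), with H = 4/2 = 2.
P₀ = 10.74 × [(1+0.0446) + 2×(0.1599−0.0446)] / (0.1224−0.0446)
   = 10.74 × 1.2752 / 0.0778 = 176.0366

R$176.04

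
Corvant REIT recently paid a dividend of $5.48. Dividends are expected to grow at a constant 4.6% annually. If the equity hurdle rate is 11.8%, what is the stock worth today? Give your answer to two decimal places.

Gordon growth model: P₀ = D₁/(r − g). D₁ = 5.48 × (1 + 0.046) = 5.7321.
P₀ = 5.7321 / (0.118 − 0.046) = 5.7321 / 0.072 = 79.6122

$79.61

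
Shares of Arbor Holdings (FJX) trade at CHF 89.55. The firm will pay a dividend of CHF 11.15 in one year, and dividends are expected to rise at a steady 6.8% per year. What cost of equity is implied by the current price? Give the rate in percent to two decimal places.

19.25%

Rearranging the constant-growth DDM: r = D₁/P₀ + g.
r = 11.1500 / 89.55 + 0.068 = 0.12451 + 0.068 = 0.19251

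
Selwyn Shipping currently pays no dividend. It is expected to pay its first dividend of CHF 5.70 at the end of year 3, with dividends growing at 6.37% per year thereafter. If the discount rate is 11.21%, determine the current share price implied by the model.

CHF 95.22

Deferred-dividend DDM. At t=2 the remaining stream is a growing perpetuity with first payment D_3 = 5.70.
V_2 = D_3/(r−g) = 5.70/(0.1121−0.0637) = 117.7686
P₀ = V_2/(1+r)^2 = 117.7686/(1+0.1121)^2 = 95.2230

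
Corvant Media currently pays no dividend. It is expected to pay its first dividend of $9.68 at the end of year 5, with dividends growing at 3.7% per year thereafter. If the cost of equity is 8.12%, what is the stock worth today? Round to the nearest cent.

$160.26

Deferred-dividend DDM. At t=4 the remaining stream is a growing perpetuity with first payment D_5 = 9.68.
V_4 = D_5/(r−g) = 9.68/(0.0812−0.037) = 219.0045
P₀ = V_4/(1+r)^4 = 219.0045/(1+0.0812)^4 = 160.2614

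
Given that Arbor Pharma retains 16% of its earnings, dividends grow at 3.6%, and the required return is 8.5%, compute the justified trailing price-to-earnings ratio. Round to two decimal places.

17.76

Payout ratio b = 1 − 0.16 = 0.84.
Justified trailing P/E = b(1+g)/(r−g) = 0.84×(1+0.036)/(0.085−0.036) = 17.7600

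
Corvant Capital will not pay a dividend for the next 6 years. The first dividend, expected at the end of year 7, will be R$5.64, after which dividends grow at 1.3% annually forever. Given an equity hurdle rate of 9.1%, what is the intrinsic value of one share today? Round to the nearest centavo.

Deferred-dividend DDM. At t=6 the remaining stream is a growing perpetuity with first payment D_7 = 5.64.
V_6 = D_7/(r−g) = 5.64/(0.091−0.013) = 72.3077
P₀ = V_6/(1+r)^6 = 72.3077/(1+0.091)^6 = 42.8781

R$42.88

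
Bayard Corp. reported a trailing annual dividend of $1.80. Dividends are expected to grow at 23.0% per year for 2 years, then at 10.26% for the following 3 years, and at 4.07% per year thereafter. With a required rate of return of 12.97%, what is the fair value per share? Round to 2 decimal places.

Three-stage DDM. Project D₁…D_5; terminal Gordon value at t=5 with g = 0.0407; discount at r = 0.1297.
D_1 = 2.2140
D_2 = 2.7232
D_3 = 3.0026
D_4 = 3.3107
D_5 = 3.6504
TV_5 = 3.7989/(0.1297−0.0407) = 42.6847
P₀ = Σ Dₜ/(1+r)ᵗ + TV_5/(1+r)^5 = 33.3911

$33.39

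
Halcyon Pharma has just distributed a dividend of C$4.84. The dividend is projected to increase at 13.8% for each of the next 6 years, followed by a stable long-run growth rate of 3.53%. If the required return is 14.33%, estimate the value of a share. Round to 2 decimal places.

Two-stage DDM. Project D₁…D_6 at 0.138, terminal growth 0.0353, discount at r = 0.1433.
D_1 = 5.5079
D_2 = 6.2680
D_3 = 7.1330
D_4 = 8.1174
D_5 = 9.2375
D_6 = 10.5123
Terminal value at t=6: TV = D_7/(r−g) = 10.8834/(0.1433−0.0353) = 100.7724
P₀ = 5.5079/(1+0.1433)^1 + 6.2680/(1+0.1433)^2 + 7.1330/(1+0.1433)^3 + 8.1174/(1+0.1433)^4 + 9.2375/(1+0.1433)^5 + 10.5123/(1+0.1433)^6 + 100.7724/(1+0.1433)^6 = 73.6936

C$73.69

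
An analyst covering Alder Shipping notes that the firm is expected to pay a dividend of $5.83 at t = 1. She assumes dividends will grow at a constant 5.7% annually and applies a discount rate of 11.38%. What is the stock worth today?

Gordon growth model: P₀ = D₁/(r − g), with D₁ = 5.83 given directly.
P₀ = 5.8300 / (0.1138 − 0.057) = 5.8300 / 0.0568 = 102.6408

$102.64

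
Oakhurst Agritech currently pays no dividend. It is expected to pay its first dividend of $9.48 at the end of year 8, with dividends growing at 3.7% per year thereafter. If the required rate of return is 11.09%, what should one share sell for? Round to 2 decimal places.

$61.44

Deferred-dividend DDM. At t=7 the remaining stream is a growing perpetuity with first payment D_8 = 9.48.
V_7 = D_8/(r−g) = 9.48/(0.1109−0.037) = 128.2815
P₀ = V_7/(1+r)^7 = 128.2815/(1+0.1109)^7 = 61.4383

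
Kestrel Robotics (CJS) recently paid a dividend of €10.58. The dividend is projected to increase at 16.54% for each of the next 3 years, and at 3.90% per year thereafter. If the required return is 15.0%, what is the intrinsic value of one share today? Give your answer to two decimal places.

Two-stage DDM. Project D₁…D_3 at 0.1654, terminal growth 0.039, discount at r = 0.15.
D_1 = 12.3299
D_2 = 14.3693
D_3 = 16.7460
Terminal value at t=3: TV = D_4/(r−g) = 17.3991/(0.15−0.039) = 156.7485
P₀ = 12.3299/(1+0.15)^1 + 14.3693/(1+0.15)^2 + 16.7460/(1+0.15)^3 + 156.7485/(1+0.15)^3 = 135.6624

€135.66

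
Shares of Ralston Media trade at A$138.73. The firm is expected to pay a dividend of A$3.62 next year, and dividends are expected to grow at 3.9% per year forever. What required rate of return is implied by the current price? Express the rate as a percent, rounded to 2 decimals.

Rearranging the constant-growth DDM: r = D₁/P₀ + g.
r = 3.6200 / 138.73 + 0.039 = 0.02609 + 0.039 = 0.06509

6.51%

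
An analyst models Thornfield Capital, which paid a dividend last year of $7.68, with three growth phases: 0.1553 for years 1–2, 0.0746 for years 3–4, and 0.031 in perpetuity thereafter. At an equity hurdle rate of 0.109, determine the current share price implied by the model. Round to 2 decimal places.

$135.68

Three-stage DDM. Project D₁…D_4; terminal Gordon value at t=4 with g = 0.031; discount at r = 0.109.
D_1 = 8.8727
D_2 = 10.2506
D_3 = 11.0153
D_4 = 11.8371
TV_4 = 12.2040/(0.109−0.031) = 156.4619
P₀ = Σ Dₜ/(1+r)ᵗ + TV_4/(1+r)^4 = 135.6755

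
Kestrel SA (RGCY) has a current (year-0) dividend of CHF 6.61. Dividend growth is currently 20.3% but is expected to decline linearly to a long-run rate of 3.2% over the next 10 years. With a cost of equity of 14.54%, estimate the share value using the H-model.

CHF 109.99

H-model: P₀ = D₀[(1+g_L) + H(g_S−g_L)]/(r−g_L), with H = 10/2 = 5.
P₀ = 6.61 × [(1+0.032) + 5×(0.203−0.032)] / (0.1454−0.032)
   = 6.61 × 1.8870 / 0.1134 = 109.9918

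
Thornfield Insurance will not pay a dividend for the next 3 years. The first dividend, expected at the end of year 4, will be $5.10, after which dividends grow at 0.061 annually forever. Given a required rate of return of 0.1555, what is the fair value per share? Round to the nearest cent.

$34.98

Deferred-dividend DDM. At t=3 the remaining stream is a growing perpetuity with first payment D_4 = 5.10.
V_3 = D_4/(r−g) = 5.10/(0.1555−0.061) = 53.9683
P₀ = V_3/(1+r)^3 = 53.9683/(1+0.1555)^3 = 34.9807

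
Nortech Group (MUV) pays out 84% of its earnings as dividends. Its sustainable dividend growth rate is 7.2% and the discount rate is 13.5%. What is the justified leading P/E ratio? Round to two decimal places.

Justified leading P/E = b/(r−g) = 0.84/(0.135−0.072) = 13.3333

13.33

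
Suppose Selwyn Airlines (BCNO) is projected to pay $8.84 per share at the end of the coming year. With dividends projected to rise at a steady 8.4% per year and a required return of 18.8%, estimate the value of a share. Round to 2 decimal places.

Gordon growth model: P₀ = D₁/(r − g), with D₁ = 8.84 given directly.
P₀ = 8.8400 / (0.188 − 0.084) = 8.8400 / 0.104 = 85.0000

$85.00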